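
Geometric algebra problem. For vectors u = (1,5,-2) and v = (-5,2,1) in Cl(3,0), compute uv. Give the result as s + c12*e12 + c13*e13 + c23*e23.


In Cl(3,0): e_i^2 = 1, e_ie_j = -e_je_i for i != j.
Scalar part = u . v = 1*(-5) + 5*2 + (-2)*1
= -5 + 10 + (-2) = 3
e12 coeff = 1*2 - 5*(-5) = 2 - (-25) = 27
e13 coeff = 1*1 - (-2)*(-5) = 1 - 10 = -9
e23 coeff = 5*1 - (-2)*2 = 5 - (-4) = 9
uv = 3 + 27*e12 - 9*e13 + 9*e23


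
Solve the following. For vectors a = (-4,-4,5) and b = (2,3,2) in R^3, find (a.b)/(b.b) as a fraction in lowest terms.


Projection coefficient = (a . b) / (b . b)
a . b = (-4)*2 + (-4)*3 + 5*2
= -8 + (-12) + 10 = -10
b . b = 2^2 + 3^2 + 2^2
= 4 + 9 + 4 = 17
Coefficient = -10/17
In lowest terms: -10/17


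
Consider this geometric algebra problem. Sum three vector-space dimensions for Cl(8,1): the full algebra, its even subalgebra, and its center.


n = 8 + 1 = 9
Total dim = 2^9 = 512
Even subalgebra dim = 2^8 = 256
n is odd, so center dim = 2
Sum = 512 + 256 + 2 = 770


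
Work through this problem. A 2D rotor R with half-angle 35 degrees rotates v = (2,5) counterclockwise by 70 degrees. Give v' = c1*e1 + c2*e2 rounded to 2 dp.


Rotor R = cos(35deg) - sin(35deg)*e12
Rotation angle theta = 2 * 35 = 70 degrees
v' = R*v*~R rotates v by theta.
cos(70deg) = 0.3420, sin(70deg) = 0.9397
v'_1 = 2*cos(70deg) - 5*sin(70deg)
= 2*0.3420 - 5*0.9397
= -4.01
v'_2 = 2*sin(70deg) + 5*cos(70deg)
= 2*0.9397 + 5*0.3420
= 3.59
v' = -4.01*e1 + 3.59*e2


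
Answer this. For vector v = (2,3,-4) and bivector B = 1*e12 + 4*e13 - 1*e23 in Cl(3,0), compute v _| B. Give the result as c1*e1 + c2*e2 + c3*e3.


Left contraction v _| B = <vB>_1 (grade-1 part of the geometric product vB).
Using e1_|e12 = e2, e2_|e12 = -e1, e1_|e13 = e3, e3_|e13 = -e1, e2_|e23 = e3, e3_|e23 = -e2:
e1 coeff: -v2*b12 - v3*b13 = -(3)*(1) - (-4)*(4) = 13
e2 coeff: v1*b12 - v3*b23 = (2)*(1) - (-4)*(-1) = -2
e3 coeff: v1*b13 + v2*b23 = (2)*(4) + (3)*(-1) = 5
v _| B = 13*e1 - 2*e2 + 5*e3


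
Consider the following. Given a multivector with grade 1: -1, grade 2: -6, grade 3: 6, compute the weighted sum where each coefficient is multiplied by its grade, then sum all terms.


Grade-weighted sum = sum of grade_k * coefficient_k
1*(-1) = -1
2*(-6) = -12
3*6 = 18
Total = -1 + (-12) + 18 = 5


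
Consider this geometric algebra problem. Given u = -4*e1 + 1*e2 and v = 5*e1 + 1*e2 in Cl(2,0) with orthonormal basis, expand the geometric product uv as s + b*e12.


Expand: (-4*e1 + 1*e2)(5*e1 + 1*e2)
= (-4)*5*e1e1 + (-4)*1*e1e2 + 1*5*e2e1 + 1*1*e2e2
Using e1^2 = e2^2 = 1, e2e1 = -e1e2:
Scalar part s = (-4)*5 + 1*1 = -20 + 1 = -19
Bivector part b = (-4)*1 - 1*5 = -4 - 5 = -9
uv = -19 - 9*e12


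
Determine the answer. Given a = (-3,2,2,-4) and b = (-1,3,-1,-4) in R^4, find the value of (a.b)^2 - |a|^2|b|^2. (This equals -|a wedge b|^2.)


a . b = (-3)*(-1) + 2*3 + 2*(-1) + (-4)*(-4)
= 3 + 6 + (-2) + 16 = 23
|a|^2 = (-3)^2 + 2^2 + 2^2 + (-4)^2 = 33
|b|^2 = (-1)^2 + 3^2 + (-1)^2 + (-4)^2 = 27
(a.b)^2 = 23^2 = 529
|a|^2 * |b|^2 = 33 * 27 = 891
Result = 529 - 891 = -362


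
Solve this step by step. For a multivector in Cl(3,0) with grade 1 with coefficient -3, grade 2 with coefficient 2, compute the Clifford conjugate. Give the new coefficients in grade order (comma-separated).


Clifford conjugate sign for grade k: (-1)^(k(k+1)/2)
Grade 1: (-1)^(1*2/2) = (-1)^1 = -1, coeff -3 -> 3
Grade 2: (-1)^(2*3/2) = (-1)^3 = -1, coeff 2 -> -2
Conjugated coefficients: 3, -2


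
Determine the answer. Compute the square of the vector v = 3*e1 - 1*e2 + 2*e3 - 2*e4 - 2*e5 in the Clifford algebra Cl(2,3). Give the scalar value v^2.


v^2 = sum of c_i^2 * e_i^2
Positive signature terms (e_i^2 = +1): 3^2 + (-1)^2 = 10
Negative signature terms (e_j^2 = -1): 2^2 + (-2)^2 + (-2)^2 = 12
v^2 = 10 - 12 = -2


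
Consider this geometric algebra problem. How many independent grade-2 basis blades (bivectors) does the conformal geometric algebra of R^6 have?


The conformal model of R^6 uses Cl(7,1) with m = 6 + 2 = 8 generators.
Number of grade-2 blades = C(m, 2) = C(8, 2)
= 8*7/2 = 28


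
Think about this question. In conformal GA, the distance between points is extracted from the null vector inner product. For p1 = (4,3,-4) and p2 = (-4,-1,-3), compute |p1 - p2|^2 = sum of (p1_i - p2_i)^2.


p1 - p2 = (8, 4, -1)
|p1 - p2|^2 = 8^2 + 4^2 + (-1)^2
= 64 + 16 + 1
= 81


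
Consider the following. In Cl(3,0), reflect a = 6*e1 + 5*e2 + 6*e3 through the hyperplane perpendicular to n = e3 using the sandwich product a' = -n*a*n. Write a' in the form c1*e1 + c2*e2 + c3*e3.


Reflection formula: a' = -n*a*n, with n = e3 (unit vector, n^2 = 1).
For reflection through hyperplane perp to e3:
The component along e3 flips sign, others stay.
a = (6, 5, 6)
a' = (6, 5, -6)
a' = 6*e1 + 5*e2 - 6*e3


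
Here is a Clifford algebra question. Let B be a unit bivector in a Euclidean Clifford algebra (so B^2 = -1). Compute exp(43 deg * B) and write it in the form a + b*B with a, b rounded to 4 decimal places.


For a unit bivector B with B^2 = -1, the exponential series gives
e^(theta*B) = cos(theta) + sin(theta)*B (the GA analogue of Euler's formula).
theta = 43 degrees = 0.750492 rad
cos(43 deg) = 0.7314
sin(43 deg) = 0.6820
exp(theta*B) = 0.7314 + 0.6820*B


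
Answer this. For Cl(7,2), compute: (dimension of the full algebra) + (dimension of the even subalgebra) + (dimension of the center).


n = 7 + 2 = 9
Total dim = 2^9 = 512
Even subalgebra dim = 2^8 = 256
n is odd, so center dim = 2
Sum = 512 + 256 + 2 = 770


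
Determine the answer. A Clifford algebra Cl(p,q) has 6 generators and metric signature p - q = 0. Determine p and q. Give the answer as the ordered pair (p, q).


We need p + q = 6 and p - q = 0.
Adding: 2p = 6 + 0 = 6, so p = 3.
Then q = 6 - 3 = 3.
(p, q) = (3, 3)


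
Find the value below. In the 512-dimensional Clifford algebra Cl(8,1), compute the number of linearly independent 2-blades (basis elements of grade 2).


Number of grade-k basis blades in Cl(p,q) with n = p + q is C(n, k).
n = 8 + 1 = 9
C(9, 2) = 9! / (2! * 7!)
= 362880 / (2 * 5040)
= 36


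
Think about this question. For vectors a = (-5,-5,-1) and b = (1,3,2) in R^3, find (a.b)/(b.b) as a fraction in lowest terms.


Projection coefficient = (a . b) / (b . b)
a . b = (-5)*1 + (-5)*3 + (-1)*2
= -5 + (-15) + (-2) = -22
b . b = 1^2 + 3^2 + 2^2
= 1 + 9 + 4 = 14
Coefficient = -22/14
In lowest terms: -11/7


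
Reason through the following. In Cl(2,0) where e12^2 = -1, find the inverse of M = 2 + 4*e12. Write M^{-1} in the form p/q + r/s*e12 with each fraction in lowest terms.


M = 2 + 4*e12, where e12^2 = -1.
Since M commutes with its reverse ~M = a - b*e12, M * ~M = a^2 - b^2*e12^2 = a^2 + b^2.
So M^{-1} = ~M / (a^2 + b^2) = (a - b*e12)/(a^2 + b^2).
a^2 + b^2 = 4 + 16 = 20
Scalar part = 2/20 = 1/10
Bivector coeff = -4/20 = -1/5
M^{-1} = 1/10 - 1/5*e12


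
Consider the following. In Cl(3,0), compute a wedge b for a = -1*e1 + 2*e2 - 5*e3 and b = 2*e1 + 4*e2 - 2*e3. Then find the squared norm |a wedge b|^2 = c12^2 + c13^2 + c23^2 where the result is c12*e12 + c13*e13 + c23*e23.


a wedge b = (a1*b2 - a2*b1)*e12 + (a1*b3 - a3*b1)*e13 + (a2*b3 - a3*b2)*e23
e12 coeff: (-1)*4 - 2*2 = -4 - 4 = -8
e13 coeff: (-1)*(-2) - (-5)*2 = 2 - (-10) = 12
e23 coeff: 2*(-2) - (-5)*4 = -4 - (-20) = 16
|a wedge b|^2 = (-8)^2 + 12^2 + 16^2
= 64 + 144 + 256
= 464


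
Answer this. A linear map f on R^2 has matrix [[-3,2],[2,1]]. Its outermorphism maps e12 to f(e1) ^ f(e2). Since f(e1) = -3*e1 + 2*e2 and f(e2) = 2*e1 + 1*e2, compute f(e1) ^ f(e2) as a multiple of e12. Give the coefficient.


The outermorphism of a linear map f sends e1^e2 to f(e1)^f(e2).
f(e1) = -3*e1 + 2*e2
f(e2) = 2*e1 + 1*e2
f(e1) ^ f(e2) = (-3*e1 + 2*e2) ^ (2*e1 + 1*e2)
= (-3)*1*e12 + 2*2*e21
= (-3 - 4)*e12
= -7*e12
Coefficient = -7


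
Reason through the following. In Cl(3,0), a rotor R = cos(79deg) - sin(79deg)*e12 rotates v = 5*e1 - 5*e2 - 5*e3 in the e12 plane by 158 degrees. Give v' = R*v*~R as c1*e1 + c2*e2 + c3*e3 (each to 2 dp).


Rotor R = cos(79deg) - sin(79deg)*e12
Rotation angle theta = 2 * 79 = 158 degrees in the e12 plane (e1 -> e2).
The component perpendicular to the plane (e3) is invariant: v'_3 = v3 = -5.00
cos(158deg) = -0.9272, sin(158deg) = 0.3746
v'_1 = v1*cos(theta) - v2*sin(theta) = 5*(-0.9272) - (-5)*0.3746 = -2.76
v'_2 = v1*sin(theta) + v2*cos(theta) = 5*0.3746 + (-5)*(-0.9272) = 6.51
v' = -2.76*e1 + 6.51*e2 - 5.00*e3


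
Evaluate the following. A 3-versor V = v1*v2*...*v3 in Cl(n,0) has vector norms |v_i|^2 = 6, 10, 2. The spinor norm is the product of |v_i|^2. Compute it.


Spinor norm N(V) = |v1|^2 * |v2|^2 * ... * |v3|^2
= 6 * 10 * 2
Running product: 6, 60, 120
N(V) = 120


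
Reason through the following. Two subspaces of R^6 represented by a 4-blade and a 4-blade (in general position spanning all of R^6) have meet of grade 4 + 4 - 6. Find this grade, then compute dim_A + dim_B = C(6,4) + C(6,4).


Meet grade = grade(A) + grade(B) - n
= 4 + 4 - 6 = 2
C(6,4) = 15
C(6,4) = 15
dim_A + dim_B = 15 + 15 = 30


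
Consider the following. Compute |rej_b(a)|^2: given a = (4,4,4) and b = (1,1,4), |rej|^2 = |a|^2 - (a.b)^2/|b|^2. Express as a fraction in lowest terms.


|a|^2 = 4^2 + 4^2 + 4^2 = 48
|b|^2 = 1^2 + 1^2 + 4^2 = 18
a . b = 4*1 + 4*1 + 4*4 = 24
(a.b)^2 = 24^2 = 576
|rej|^2 = 48 - 576/18
= (864 - 576)/18
= 288/18
In lowest terms: 16/1


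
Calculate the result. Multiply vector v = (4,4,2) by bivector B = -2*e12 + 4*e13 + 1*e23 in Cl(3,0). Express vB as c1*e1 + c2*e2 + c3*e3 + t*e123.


vB has grade-1 (vector) and grade-3 (trivector) parts: vB = (v _| B) + (v ^ B).
Vector part <vB>_1:
  e1: -v2*b12 - v3*b13 = -(4)*(-2) - (2)*(4) = 0
  e2: v1*b12 - v3*b23 = (4)*(-2) - (2)*(1) = -10
  e3: v1*b13 + v2*b23 = (4)*(4) + (4)*(1) = 20
Trivector part <vB>_3:
  e123: v1*b23 - v2*b13 + v3*b12 = (4)*(1) - (4)*(4) + (2)*(-2) = -16
vB = 0*e1 - 10*e2 + 20*e3 - 16*e123


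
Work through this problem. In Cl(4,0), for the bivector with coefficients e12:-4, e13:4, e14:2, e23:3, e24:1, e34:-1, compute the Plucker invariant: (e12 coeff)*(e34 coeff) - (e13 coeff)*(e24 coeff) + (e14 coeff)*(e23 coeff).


Plucker relation: af - be + cd
a*f = (-4)*(-1) = 4
b*e = 4*1 = 4
c*d = 2*3 = 6
af - be + cd = 4 - 4 + 6
= 6


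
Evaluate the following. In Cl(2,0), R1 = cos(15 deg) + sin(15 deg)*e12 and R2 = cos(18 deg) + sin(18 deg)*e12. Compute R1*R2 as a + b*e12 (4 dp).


Same-plane rotors commute and their half-angles add:
R1*R2 = cos(a1 + a2) + sin(a1 + a2)*e12.
a1 + a2 = 15 + 18 = 33 deg
cos(33 deg) = 0.8387
sin(33 deg) = 0.5446
R1*R2 = 0.8387 + 0.5446*e12


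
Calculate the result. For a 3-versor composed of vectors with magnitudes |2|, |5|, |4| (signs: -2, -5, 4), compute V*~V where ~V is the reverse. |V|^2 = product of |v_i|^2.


Each vector v_i has |v_i|^2 = s_i^2
Squared scales: (-2)^2 = 4, (-5)^2 = 25, 4^2 = 16
|V|^2 = 4 * 25 * 16
= 1600


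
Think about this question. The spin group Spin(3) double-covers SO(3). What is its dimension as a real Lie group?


Spin(n) double-covers SO(n); both have Lie algebra so(n) of dimension n(n-1)/2.
n = 3
n(n-1) = 3 * 2 = 6
dim Spin(3) = 6/2 = 3


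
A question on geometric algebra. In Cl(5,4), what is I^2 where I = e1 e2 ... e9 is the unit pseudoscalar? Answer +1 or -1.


The pseudoscalar I = e1...e_n (product of all n generators) of Cl(p,q) satisfies I^2 = (-1)^(q + n(n-1)/2).
p = 5, q = 4, n = p + q = 9
n(n-1)/2 = 9 * 8 / 2 = 36
Exponent = q + n(n-1)/2 = 4 + 36 = 40
I^2 = (-1)^40 = +1


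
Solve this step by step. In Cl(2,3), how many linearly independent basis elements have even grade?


Even subalgebra dimension = 2^(n-1)
n = 2 + 3 = 5
2^(5 - 1) = 2^4 = 16
Verification: sum of C(5,k) for even k = 1 + 10 + 5 = 16
Result = 16


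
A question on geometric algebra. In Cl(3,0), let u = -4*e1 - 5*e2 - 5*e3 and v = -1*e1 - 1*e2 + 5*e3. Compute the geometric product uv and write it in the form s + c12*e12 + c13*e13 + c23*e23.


In Cl(3,0): e_i^2 = 1, e_ie_j = -e_je_i for i != j.
Scalar part = u . v = (-4)*(-1) + (-5)*(-1) + (-5)*5
= 4 + 5 + (-25) = -16
e12 coeff = (-4)*(-1) - (-5)*(-1) = 4 - 5 = -1
e13 coeff = (-4)*5 - (-5)*(-1) = -20 - 5 = -25
e23 coeff = (-5)*5 - (-5)*(-1) = -25 - 5 = -30
uv = -16 - 1*e12 - 25*e13 - 30*e23


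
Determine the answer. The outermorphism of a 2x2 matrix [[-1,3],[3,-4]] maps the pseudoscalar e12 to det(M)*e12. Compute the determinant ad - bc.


The outermorphism of a linear map f sends e1^e2 to f(e1)^f(e2).
f(e1) = -1*e1 + 3*e2
f(e2) = 3*e1 - 4*e2
f(e1) ^ f(e2) = (-1*e1 + 3*e2) ^ (3*e1 - 4*e2)
= (-1)*(-4)*e12 + 3*3*e21
= (4 - 9)*e12
= -5*e12
Coefficient = -5


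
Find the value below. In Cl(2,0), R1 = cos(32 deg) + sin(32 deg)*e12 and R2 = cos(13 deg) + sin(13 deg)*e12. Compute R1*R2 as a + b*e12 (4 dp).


Same-plane rotors commute and their half-angles add:
R1*R2 = cos(a1 + a2) + sin(a1 + a2)*e12.
a1 + a2 = 32 + 13 = 45 deg
cos(45 deg) = 0.7071
sin(45 deg) = 0.7071
R1*R2 = 0.7071 + 0.7071*e12


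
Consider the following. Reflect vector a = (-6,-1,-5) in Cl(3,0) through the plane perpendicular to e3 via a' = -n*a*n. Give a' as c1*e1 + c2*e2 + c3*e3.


Reflection formula: a' = -n*a*n, with n = e3 (unit vector, n^2 = 1).
For reflection through hyperplane perp to e3:
The component along e3 flips sign, others stay.
a = (-6, -1, -5)
a' = (-6, -1, 5)
a' = -6*e1 - 1*e2 + 5*e3


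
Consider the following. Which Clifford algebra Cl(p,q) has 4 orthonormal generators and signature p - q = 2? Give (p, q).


We need p + q = 4 and p - q = 2.
Adding: 2p = 4 + 2 = 6, so p = 3.
Then q = 4 - 3 = 1.
(p, q) = (3, 1)


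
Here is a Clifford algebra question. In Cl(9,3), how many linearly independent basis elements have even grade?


Even subalgebra dimension = 2^(n-1)
n = 9 + 3 = 12
2^(12 - 1) = 2^11 = 2048
Verification: sum of C(12,k) for even k = 1 + 66 + 495 + 924 + 495 + 66 + 1 = 2048
Result = 2048


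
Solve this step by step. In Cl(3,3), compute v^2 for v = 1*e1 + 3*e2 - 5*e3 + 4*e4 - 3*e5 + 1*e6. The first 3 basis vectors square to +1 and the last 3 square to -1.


v^2 = sum of c_i^2 * e_i^2
Positive signature terms (e_i^2 = +1): 1^2 + 3^2 + (-5)^2 = 35
Negative signature terms (e_j^2 = -1): 4^2 + (-3)^2 + 1^2 = 26
v^2 = 35 - 26 = 9


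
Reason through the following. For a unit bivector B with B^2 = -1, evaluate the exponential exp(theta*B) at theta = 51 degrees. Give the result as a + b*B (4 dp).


For a unit bivector B with B^2 = -1, the exponential series gives
e^(theta*B) = cos(theta) + sin(theta)*B (the GA analogue of Euler's formula).
theta = 51 degrees = 0.890118 rad
cos(51 deg) = 0.6293
sin(51 deg) = 0.7771
exp(theta*B) = 0.6293 + 0.7771*B


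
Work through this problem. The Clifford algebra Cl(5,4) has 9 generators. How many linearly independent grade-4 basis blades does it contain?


Number of grade-k basis blades in Cl(p,q) with n = p + q is C(n, k).
n = 5 + 4 = 9
C(9, 4) = 9! / (4! * 5!)
= 362880 / (24 * 120)
= 126


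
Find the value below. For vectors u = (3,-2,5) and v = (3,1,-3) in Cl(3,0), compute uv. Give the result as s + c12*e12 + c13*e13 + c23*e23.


In Cl(3,0): e_i^2 = 1, e_ie_j = -e_je_i for i != j.
Scalar part = u . v = 3*3 + (-2)*1 + 5*(-3)
= 9 + (-2) + (-15) = -8
e12 coeff = 3*1 - (-2)*3 = 3 - (-6) = 9
e13 coeff = 3*(-3) - 5*3 = -9 - 15 = -24
e23 coeff = (-2)*(-3) - 5*1 = 6 - 5 = 1
uv = -8 + 9*e12 - 24*e13 + 1*e23


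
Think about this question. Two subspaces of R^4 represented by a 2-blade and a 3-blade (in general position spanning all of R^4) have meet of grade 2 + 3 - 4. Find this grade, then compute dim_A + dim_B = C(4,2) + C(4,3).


Meet grade = grade(A) + grade(B) - n
= 2 + 3 - 4 = 1
C(4,2) = 6
C(4,3) = 4
dim_A + dim_B = 6 + 4 = 10


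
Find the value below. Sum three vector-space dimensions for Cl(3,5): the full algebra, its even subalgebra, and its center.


n = 3 + 5 = 8
Total dim = 2^8 = 256
Even subalgebra dim = 2^7 = 128
n is even, so center dim = 1
Sum = 256 + 128 + 1 = 385


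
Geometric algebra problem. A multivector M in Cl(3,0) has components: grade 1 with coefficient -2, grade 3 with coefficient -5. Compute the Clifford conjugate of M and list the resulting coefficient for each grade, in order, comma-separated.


Clifford conjugate sign for grade k: (-1)^(k(k+1)/2)
Grade 1: (-1)^(1*2/2) = (-1)^1 = -1, coeff -2 -> 2
Grade 3: (-1)^(3*4/2) = (-1)^6 = 1, coeff -5 -> -5
Conjugated coefficients: 2, -5


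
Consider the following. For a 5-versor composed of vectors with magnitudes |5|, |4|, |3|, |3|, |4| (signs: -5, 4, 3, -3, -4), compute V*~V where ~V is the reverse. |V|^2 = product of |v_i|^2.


Each vector v_i has |v_i|^2 = s_i^2
Squared scales: (-5)^2 = 25, 4^2 = 16, 3^2 = 9, (-3)^2 = 9, (-4)^2 = 16
|V|^2 = 25 * 16 * 9 * 9 * 16
= 518400


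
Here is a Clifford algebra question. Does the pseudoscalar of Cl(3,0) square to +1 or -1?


The pseudoscalar I = e1...e_n (product of all n generators) of Cl(p,q) satisfies I^2 = (-1)^(q + n(n-1)/2).
p = 3, q = 0, n = p + q = 3
n(n-1)/2 = 3 * 2 / 2 = 3
Exponent = q + n(n-1)/2 = 0 + 3 = 3
I^2 = (-1)^3 = -1


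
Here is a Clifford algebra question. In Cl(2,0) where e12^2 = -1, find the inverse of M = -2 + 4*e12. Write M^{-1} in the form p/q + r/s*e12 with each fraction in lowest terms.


M = -2 + 4*e12, where e12^2 = -1.
Since M commutes with its reverse ~M = a - b*e12, M * ~M = a^2 - b^2*e12^2 = a^2 + b^2.
So M^{-1} = ~M / (a^2 + b^2) = (a - b*e12)/(a^2 + b^2).
a^2 + b^2 = 4 + 16 = 20
Scalar part = -2/20 = -1/10
Bivector coeff = -4/20 = -1/5
M^{-1} = -1/10 - 1/5*e12


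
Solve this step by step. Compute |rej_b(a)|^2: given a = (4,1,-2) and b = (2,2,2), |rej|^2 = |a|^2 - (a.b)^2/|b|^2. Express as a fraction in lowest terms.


|a|^2 = 4^2 + 1^2 + (-2)^2 = 21
|b|^2 = 2^2 + 2^2 + 2^2 = 12
a . b = 4*2 + 1*2 + (-2)*2 = 6
(a.b)^2 = 6^2 = 36
|rej|^2 = 21 - 36/12
= (252 - 36)/12
= 216/12
In lowest terms: 18/1


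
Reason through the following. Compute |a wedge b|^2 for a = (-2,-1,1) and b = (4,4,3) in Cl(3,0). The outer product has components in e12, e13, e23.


a wedge b = (a1*b2 - a2*b1)*e12 + (a1*b3 - a3*b1)*e13 + (a2*b3 - a3*b2)*e23
e12 coeff: (-2)*4 - (-1)*4 = -8 - (-4) = -4
e13 coeff: (-2)*3 - 1*4 = -6 - 4 = -10
e23 coeff: (-1)*3 - 1*4 = -3 - 4 = -7
|a wedge b|^2 = (-4)^2 + (-10)^2 + (-7)^2
= 16 + 100 + 49
= 165


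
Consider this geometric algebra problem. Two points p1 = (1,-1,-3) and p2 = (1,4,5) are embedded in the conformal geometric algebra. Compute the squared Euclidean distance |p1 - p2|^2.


p1 - p2 = (0, -5, -8)
|p1 - p2|^2 = 0^2 + (-5)^2 + (-8)^2
= 0 + 25 + 64
= 89


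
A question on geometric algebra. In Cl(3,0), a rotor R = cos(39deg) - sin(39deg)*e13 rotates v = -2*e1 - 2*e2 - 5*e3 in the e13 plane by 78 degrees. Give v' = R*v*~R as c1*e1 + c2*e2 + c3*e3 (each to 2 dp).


Rotor R = cos(39deg) - sin(39deg)*e13
Rotation angle theta = 2 * 39 = 78 degrees in the e13 plane (e1 -> e3).
The component perpendicular to the plane (e2) is invariant: v'_2 = v2 = -2.00
cos(78deg) = 0.2079, sin(78deg) = 0.9781
v'_1 = v1*cos(theta) - v3*sin(theta) = -2*0.2079 - (-5)*0.9781 = 4.47
v'_3 = v1*sin(theta) + v3*cos(theta) = -2*0.9781 + (-5)*0.2079 = -3.00
v' = 4.47*e1 - 2.00*e2 - 3.00*e3


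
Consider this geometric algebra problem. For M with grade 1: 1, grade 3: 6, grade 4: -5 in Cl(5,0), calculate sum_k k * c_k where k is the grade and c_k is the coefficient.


Grade-weighted sum = sum of grade_k * coefficient_k
1*1 = 1
3*6 = 18
4*(-5) = -20
Total = 1 + 18 + (-20) = -1


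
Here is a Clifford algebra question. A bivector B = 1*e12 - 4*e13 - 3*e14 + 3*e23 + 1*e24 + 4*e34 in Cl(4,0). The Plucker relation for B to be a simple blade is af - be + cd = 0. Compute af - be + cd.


Plucker relation: af - be + cd
a*f = 1*4 = 4
b*e = (-4)*1 = -4
c*d = (-3)*3 = -9
af - be + cd = 4 - (-4) + (-9)
= -1


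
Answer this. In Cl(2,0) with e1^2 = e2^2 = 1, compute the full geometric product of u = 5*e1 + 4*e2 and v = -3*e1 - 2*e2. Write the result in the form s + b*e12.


Expand: (5*e1 + 4*e2)(-3*e1 - 2*e2)
= 5*(-3)*e1e1 + 5*(-2)*e1e2 + 4*(-3)*e2e1 + 4*(-2)*e2e2
Using e1^2 = e2^2 = 1, e2e1 = -e1e2:
Scalar part s = 5*(-3) + 4*(-2) = -15 + (-8) = -23
Bivector part b = 5*(-2) - 4*(-3) = -10 - (-12) = 2
uv = -23 + 2*e12


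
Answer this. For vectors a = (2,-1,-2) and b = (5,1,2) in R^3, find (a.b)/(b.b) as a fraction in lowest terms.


Projection coefficient = (a . b) / (b . b)
a . b = 2*5 + (-1)*1 + (-2)*2
= 10 + (-1) + (-4) = 5
b . b = 5^2 + 1^2 + 2^2
= 25 + 1 + 4 = 30
Coefficient = 5/30
In lowest terms: 1/6


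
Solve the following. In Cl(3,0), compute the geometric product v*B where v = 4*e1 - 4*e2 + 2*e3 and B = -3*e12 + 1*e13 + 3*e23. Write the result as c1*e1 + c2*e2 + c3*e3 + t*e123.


vB has grade-1 (vector) and grade-3 (trivector) parts: vB = (v _| B) + (v ^ B).
Vector part <vB>_1:
  e1: -v2*b12 - v3*b13 = -(-4)*(-3) - (2)*(1) = -14
  e2: v1*b12 - v3*b23 = (4)*(-3) - (2)*(3) = -18
  e3: v1*b13 + v2*b23 = (4)*(1) + (-4)*(3) = -8
Trivector part <vB>_3:
  e123: v1*b23 - v2*b13 + v3*b12 = (4)*(3) - (-4)*(1) + (2)*(-3) = 10
vB = -14*e1 - 18*e2 - 8*e3 + 10*e123


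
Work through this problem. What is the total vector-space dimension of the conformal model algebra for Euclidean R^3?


The conformal model of R^3 uses Cl(4,1): the 3 Euclidean generators plus two extra orthogonal generators e+ (e+^2 = +1) and e- (e-^2 = -1), from which the null vectors e0, einf are built.
Number of generators m = 3 + 2 = 5.
dim Cl(p,q) = 2^m = 2^5 = 32


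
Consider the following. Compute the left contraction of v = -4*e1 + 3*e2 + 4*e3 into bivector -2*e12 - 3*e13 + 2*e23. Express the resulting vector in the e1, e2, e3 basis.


Left contraction v _| B = <vB>_1 (grade-1 part of the geometric product vB).
Using e1_|e12 = e2, e2_|e12 = -e1, e1_|e13 = e3, e3_|e13 = -e1, e2_|e23 = e3, e3_|e23 = -e2:
e1 coeff: -v2*b12 - v3*b13 = -(3)*(-2) - (4)*(-3) = 18
e2 coeff: v1*b12 - v3*b23 = (-4)*(-2) - (4)*(2) = 0
e3 coeff: v1*b13 + v2*b23 = (-4)*(-3) + (3)*(2) = 18
v _| B = 18*e1 + 0*e2 + 18*e3


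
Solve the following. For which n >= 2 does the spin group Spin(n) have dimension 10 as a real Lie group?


dim Spin(n) = dim so(n) = n(n-1)/2.
Solve n(n-1)/2 = 10, i.e. n^2 - n - 20 = 0.
Discriminant = 1 + 8*10 = 81
n = (1 + sqrt(81))/2 = (1 + 9)/2 = 5


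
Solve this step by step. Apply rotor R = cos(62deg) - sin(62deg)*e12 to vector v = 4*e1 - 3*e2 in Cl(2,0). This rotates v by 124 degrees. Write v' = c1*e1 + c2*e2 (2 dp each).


Rotor R = cos(62deg) - sin(62deg)*e12
Rotation angle theta = 2 * 62 = 124 degrees
v' = R*v*~R rotates v by theta.
cos(124deg) = -0.5592, sin(124deg) = 0.8290
v'_1 = 4*cos(124deg) - (-3)*sin(124deg)
= 4*(-0.5592) - (-3)*0.8290
= 0.25
v'_2 = 4*sin(124deg) + (-3)*cos(124deg)
= 4*0.8290 + (-3)*(-0.5592)
= 4.99
v' = 0.25*e1 + 4.99*e2


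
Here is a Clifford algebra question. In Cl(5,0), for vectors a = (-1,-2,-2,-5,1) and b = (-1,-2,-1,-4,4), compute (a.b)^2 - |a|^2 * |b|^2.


a . b = (-1)*(-1) + (-2)*(-2) + (-2)*(-1) + (-5)*(-4) + 1*4
= 1 + 4 + 2 + 20 + 4 = 31
|a|^2 = (-1)^2 + (-2)^2 + (-2)^2 + (-5)^2 + 1^2 = 35
|b|^2 = (-1)^2 + (-2)^2 + (-1)^2 + (-4)^2 + 4^2 = 38
(a.b)^2 = 31^2 = 961
|a|^2 * |b|^2 = 35 * 38 = 1330
Result = 961 - 1330 = -369


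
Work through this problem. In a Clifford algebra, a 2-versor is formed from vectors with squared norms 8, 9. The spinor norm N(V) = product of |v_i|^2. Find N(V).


Spinor norm N(V) = |v1|^2 * |v2|^2 * ... * |v2|^2
= 8 * 9
Running product: 8, 72
N(V) = 72


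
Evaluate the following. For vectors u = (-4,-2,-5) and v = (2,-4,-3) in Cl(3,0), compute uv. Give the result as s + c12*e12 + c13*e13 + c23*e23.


In Cl(3,0): e_i^2 = 1, e_ie_j = -e_je_i for i != j.
Scalar part = u . v = (-4)*2 + (-2)*(-4) + (-5)*(-3)
= -8 + 8 + 15 = 15
e12 coeff = (-4)*(-4) - (-2)*2 = 16 - (-4) = 20
e13 coeff = (-4)*(-3) - (-5)*2 = 12 - (-10) = 22
e23 coeff = (-2)*(-3) - (-5)*(-4) = 6 - 20 = -14
uv = 15 + 20*e12 + 22*e13 - 14*e23


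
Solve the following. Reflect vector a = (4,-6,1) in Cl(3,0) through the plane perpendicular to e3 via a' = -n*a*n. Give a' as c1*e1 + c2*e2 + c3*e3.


Reflection formula: a' = -n*a*n, with n = e3 (unit vector, n^2 = 1).
For reflection through hyperplane perp to e3:
The component along e3 flips sign, others stay.
a = (4, -6, 1)
a' = (4, -6, -1)
a' = 4*e1 - 6*e2 - 1*e3


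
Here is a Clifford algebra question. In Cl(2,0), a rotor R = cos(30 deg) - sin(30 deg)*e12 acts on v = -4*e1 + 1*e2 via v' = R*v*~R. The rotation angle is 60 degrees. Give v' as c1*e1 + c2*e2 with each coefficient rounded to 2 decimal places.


Rotor R = cos(30deg) - sin(30deg)*e12
Rotation angle theta = 2 * 30 = 60 degrees
v' = R*v*~R rotates v by theta.
cos(60deg) = 0.5000, sin(60deg) = 0.8660
v'_1 = -4*cos(60deg) - 1*sin(60deg)
= -4*0.5000 - 1*0.8660
= -2.87
v'_2 = -4*sin(60deg) + 1*cos(60deg)
= -4*0.8660 + 1*0.5000
= -2.96
v' = -2.87*e1 - 2.96*e2


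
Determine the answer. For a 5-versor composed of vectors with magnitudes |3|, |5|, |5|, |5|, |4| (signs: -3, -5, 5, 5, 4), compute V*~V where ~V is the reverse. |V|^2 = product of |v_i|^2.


Each vector v_i has |v_i|^2 = s_i^2
Squared scales: (-3)^2 = 9, (-5)^2 = 25, 5^2 = 25, 5^2 = 25, 4^2 = 16
|V|^2 = 9 * 25 * 25 * 25 * 16
= 2250000


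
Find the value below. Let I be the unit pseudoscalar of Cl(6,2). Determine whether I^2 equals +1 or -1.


The pseudoscalar I = e1...e_n (product of all n generators) of Cl(p,q) satisfies I^2 = (-1)^(q + n(n-1)/2).
p = 6, q = 2, n = p + q = 8
n(n-1)/2 = 8 * 7 / 2 = 28
Exponent = q + n(n-1)/2 = 2 + 28 = 30
I^2 = (-1)^30 = +1


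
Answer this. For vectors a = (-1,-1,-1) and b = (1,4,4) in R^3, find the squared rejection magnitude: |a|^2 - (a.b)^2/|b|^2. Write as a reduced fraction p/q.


|a|^2 = (-1)^2 + (-1)^2 + (-1)^2 = 3
|b|^2 = 1^2 + 4^2 + 4^2 = 33
a . b = (-1)*1 + (-1)*4 + (-1)*4 = -9
(a.b)^2 = (-9)^2 = 81
|rej|^2 = 3 - 81/33
= (99 - 81)/33
= 18/33
In lowest terms: 6/11


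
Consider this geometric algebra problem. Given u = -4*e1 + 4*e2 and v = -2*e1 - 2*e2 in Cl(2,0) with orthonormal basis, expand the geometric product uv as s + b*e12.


Expand: (-4*e1 + 4*e2)(-2*e1 - 2*e2)
= (-4)*(-2)*e1e1 + (-4)*(-2)*e1e2 + 4*(-2)*e2e1 + 4*(-2)*e2e2
Using e1^2 = e2^2 = 1, e2e1 = -e1e2:
Scalar part s = (-4)*(-2) + 4*(-2) = 8 + (-8) = 0
Bivector part b = (-4)*(-2) - 4*(-2) = 8 - (-8) = 16
uv = 0 + 16*e12


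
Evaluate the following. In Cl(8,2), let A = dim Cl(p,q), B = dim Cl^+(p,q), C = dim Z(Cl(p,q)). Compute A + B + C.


n = 8 + 2 = 10
Total dim = 2^10 = 1024
Even subalgebra dim = 2^9 = 512
n is even, so center dim = 1
Sum = 1024 + 512 + 1 = 1537


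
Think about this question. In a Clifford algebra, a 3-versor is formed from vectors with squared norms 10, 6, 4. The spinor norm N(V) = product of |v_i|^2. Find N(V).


Spinor norm N(V) = |v1|^2 * |v2|^2 * ... * |v3|^2
= 10 * 6 * 4
Running product: 10, 60, 240
N(V) = 240


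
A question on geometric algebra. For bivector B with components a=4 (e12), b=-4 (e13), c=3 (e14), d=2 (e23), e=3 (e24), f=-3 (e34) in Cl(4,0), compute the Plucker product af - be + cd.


Plucker relation: af - be + cd
a*f = 4*(-3) = -12
b*e = (-4)*3 = -12
c*d = 3*2 = 6
af - be + cd = -12 - (-12) + 6
= 6


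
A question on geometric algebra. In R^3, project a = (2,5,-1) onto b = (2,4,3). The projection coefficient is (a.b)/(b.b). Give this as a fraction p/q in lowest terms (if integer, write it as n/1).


Projection coefficient = (a . b) / (b . b)
a . b = 2*2 + 5*4 + (-1)*3
= 4 + 20 + (-3) = 21
b . b = 2^2 + 4^2 + 3^2
= 4 + 16 + 9 = 29
Coefficient = 21/29
In lowest terms: 21/29


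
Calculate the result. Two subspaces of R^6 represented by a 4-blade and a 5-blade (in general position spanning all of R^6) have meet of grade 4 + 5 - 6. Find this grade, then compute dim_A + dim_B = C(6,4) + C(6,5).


Meet grade = grade(A) + grade(B) - n
= 4 + 5 - 6 = 3
C(6,4) = 15
C(6,5) = 6
dim_A + dim_B = 15 + 6 = 21


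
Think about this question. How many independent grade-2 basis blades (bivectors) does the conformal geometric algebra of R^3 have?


The conformal model of R^3 uses Cl(4,1) with m = 3 + 2 = 5 generators.
Number of grade-2 blades = C(m, 2) = C(5, 2)
= 5*4/2 = 10


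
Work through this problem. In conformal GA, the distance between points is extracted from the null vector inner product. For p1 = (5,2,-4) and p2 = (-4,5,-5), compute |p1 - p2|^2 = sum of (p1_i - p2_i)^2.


p1 - p2 = (9, -3, 1)
|p1 - p2|^2 = 9^2 + (-3)^2 + 1^2
= 81 + 9 + 1
= 91


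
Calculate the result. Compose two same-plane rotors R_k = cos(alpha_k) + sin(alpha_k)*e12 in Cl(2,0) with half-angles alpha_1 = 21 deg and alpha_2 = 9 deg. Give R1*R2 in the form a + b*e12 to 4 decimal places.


Same-plane rotors commute and their half-angles add:
R1*R2 = cos(a1 + a2) + sin(a1 + a2)*e12.
a1 + a2 = 21 + 9 = 30 deg
cos(30 deg) = 0.8660
sin(30 deg) = 0.5000
R1*R2 = 0.8660 + 0.5000*e12


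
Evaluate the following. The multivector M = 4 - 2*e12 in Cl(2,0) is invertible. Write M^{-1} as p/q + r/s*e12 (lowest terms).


M = 4 - 2*e12, where e12^2 = -1.
Since M commutes with its reverse ~M = a - b*e12, M * ~M = a^2 - b^2*e12^2 = a^2 + b^2.
So M^{-1} = ~M / (a^2 + b^2) = (a - b*e12)/(a^2 + b^2).
a^2 + b^2 = 16 + 4 = 20
Scalar part = 4/20 = 1/5
Bivector coeff = 2/20 = 1/10
M^{-1} = 1/5 + 1/10*e12


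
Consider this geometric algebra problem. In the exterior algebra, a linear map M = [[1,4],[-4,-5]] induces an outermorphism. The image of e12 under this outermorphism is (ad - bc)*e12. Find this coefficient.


The outermorphism of a linear map f sends e1^e2 to f(e1)^f(e2).
f(e1) = 1*e1 - 4*e2
f(e2) = 4*e1 - 5*e2
f(e1) ^ f(e2) = (1*e1 - 4*e2) ^ (4*e1 - 5*e2)
= 1*(-5)*e12 + (-4)*4*e21
= (-5 - (-16))*e12
= 11*e12
Coefficient = 11


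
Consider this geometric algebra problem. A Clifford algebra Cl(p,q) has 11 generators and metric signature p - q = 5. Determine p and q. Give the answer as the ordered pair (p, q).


We need p + q = 11 and p - q = 5.
Adding: 2p = 11 + 5 = 16, so p = 8.
Then q = 11 - 8 = 3.
(p, q) = (8, 3)


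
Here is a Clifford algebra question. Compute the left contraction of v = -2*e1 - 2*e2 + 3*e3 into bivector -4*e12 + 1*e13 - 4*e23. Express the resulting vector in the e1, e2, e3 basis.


Left contraction v _| B = <vB>_1 (grade-1 part of the geometric product vB).
Using e1_|e12 = e2, e2_|e12 = -e1, e1_|e13 = e3, e3_|e13 = -e1, e2_|e23 = e3, e3_|e23 = -e2:
e1 coeff: -v2*b12 - v3*b13 = -(-2)*(-4) - (3)*(1) = -11
e2 coeff: v1*b12 - v3*b23 = (-2)*(-4) - (3)*(-4) = 20
e3 coeff: v1*b13 + v2*b23 = (-2)*(1) + (-2)*(-4) = 6
v _| B = -11*e1 + 20*e2 + 6*e3


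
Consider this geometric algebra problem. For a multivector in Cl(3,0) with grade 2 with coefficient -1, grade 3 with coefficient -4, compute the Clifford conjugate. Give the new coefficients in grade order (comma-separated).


Clifford conjugate sign for grade k: (-1)^(k(k+1)/2)
Grade 2: (-1)^(2*3/2) = (-1)^3 = -1, coeff -1 -> 1
Grade 3: (-1)^(3*4/2) = (-1)^6 = 1, coeff -4 -> -4
Conjugated coefficients: 1, -4


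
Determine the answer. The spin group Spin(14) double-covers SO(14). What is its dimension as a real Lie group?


Spin(n) double-covers SO(n); both have Lie algebra so(n) of dimension n(n-1)/2.
n = 14
n(n-1) = 14 * 13 = 182
dim Spin(14) = 182/2 = 91


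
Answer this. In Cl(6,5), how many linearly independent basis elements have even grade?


Even subalgebra dimension = 2^(n-1)
n = 6 + 5 = 11
2^(11 - 1) = 2^10 = 1024
Verification: sum of C(11,k) for even k = 1 + 55 + 330 + 462 + 165 + 11 = 1024
Result = 1024


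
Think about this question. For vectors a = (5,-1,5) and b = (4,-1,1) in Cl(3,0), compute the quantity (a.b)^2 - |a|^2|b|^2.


a . b = 5*4 + (-1)*(-1) + 5*1
= 20 + 1 + 5 = 26
|a|^2 = 5^2 + (-1)^2 + 5^2 = 51
|b|^2 = 4^2 + (-1)^2 + 1^2 = 18
(a.b)^2 = 26^2 = 676
|a|^2 * |b|^2 = 51 * 18 = 918
Result = 676 - 918 = -242


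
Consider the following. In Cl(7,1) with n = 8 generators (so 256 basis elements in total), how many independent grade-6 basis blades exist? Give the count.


Number of grade-k basis blades in Cl(p,q) with n = p + q is C(n, k).
n = 7 + 1 = 8
C(8, 6) = 8! / (6! * 2!)
= 40320 / (720 * 2)
= 28


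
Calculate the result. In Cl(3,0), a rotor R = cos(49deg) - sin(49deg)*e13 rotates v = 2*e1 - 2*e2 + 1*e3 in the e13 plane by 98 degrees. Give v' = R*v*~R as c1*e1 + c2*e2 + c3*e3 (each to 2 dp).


Rotor R = cos(49deg) - sin(49deg)*e13
Rotation angle theta = 2 * 49 = 98 degrees in the e13 plane (e1 -> e3).
The component perpendicular to the plane (e2) is invariant: v'_2 = v2 = -2.00
cos(98deg) = -0.1392, sin(98deg) = 0.9903
v'_1 = v1*cos(theta) - v3*sin(theta) = 2*(-0.1392) - 1*0.9903 = -1.27
v'_3 = v1*sin(theta) + v3*cos(theta) = 2*0.9903 + 1*(-0.1392) = 1.84
v' = -1.27*e1 - 2.00*e2 + 1.84*e3


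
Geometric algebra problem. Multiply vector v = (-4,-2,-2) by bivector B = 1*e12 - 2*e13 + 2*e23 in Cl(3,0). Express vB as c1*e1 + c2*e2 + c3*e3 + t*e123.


vB has grade-1 (vector) and grade-3 (trivector) parts: vB = (v _| B) + (v ^ B).
Vector part <vB>_1:
  e1: -v2*b12 - v3*b13 = -(-2)*(1) - (-2)*(-2) = -2
  e2: v1*b12 - v3*b23 = (-4)*(1) - (-2)*(2) = 0
  e3: v1*b13 + v2*b23 = (-4)*(-2) + (-2)*(2) = 4
Trivector part <vB>_3:
  e123: v1*b23 - v2*b13 + v3*b12 = (-4)*(2) - (-2)*(-2) + (-2)*(1) = -14
vB = -2*e1 + 0*e2 + 4*e3 - 14*e123


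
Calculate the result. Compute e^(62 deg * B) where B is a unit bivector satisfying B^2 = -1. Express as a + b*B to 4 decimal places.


For a unit bivector B with B^2 = -1, the exponential series gives
e^(theta*B) = cos(theta) + sin(theta)*B (the GA analogue of Euler's formula).
theta = 62 degrees = 1.082104 rad
cos(62 deg) = 0.4695
sin(62 deg) = 0.8829
exp(theta*B) = 0.4695 + 0.8829*B


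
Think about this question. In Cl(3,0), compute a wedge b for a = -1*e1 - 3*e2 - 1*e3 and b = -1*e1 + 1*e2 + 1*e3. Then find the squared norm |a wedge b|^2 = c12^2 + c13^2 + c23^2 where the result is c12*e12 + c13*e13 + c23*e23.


a wedge b = (a1*b2 - a2*b1)*e12 + (a1*b3 - a3*b1)*e13 + (a2*b3 - a3*b2)*e23
e12 coeff: (-1)*1 - (-3)*(-1) = -1 - 3 = -4
e13 coeff: (-1)*1 - (-1)*(-1) = -1 - 1 = -2
e23 coeff: (-3)*1 - (-1)*1 = -3 - (-1) = -2
|a wedge b|^2 = (-4)^2 + (-2)^2 + (-2)^2
= 16 + 4 + 4
= 24


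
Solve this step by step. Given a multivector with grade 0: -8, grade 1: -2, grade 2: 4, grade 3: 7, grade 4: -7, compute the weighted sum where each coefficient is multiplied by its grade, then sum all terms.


Grade-weighted sum = sum of grade_k * coefficient_k
0*(-8) = 0
1*(-2) = -2
2*4 = 8
3*7 = 21
4*(-7) = -28
Total = 0 + (-2) + 8 + 21 + (-28) = -1


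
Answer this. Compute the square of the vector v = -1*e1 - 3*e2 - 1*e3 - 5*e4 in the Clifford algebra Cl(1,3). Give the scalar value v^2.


v^2 = sum of c_i^2 * e_i^2
Positive signature terms (e_i^2 = +1): (-1)^2 = 1
Negative signature terms (e_j^2 = -1): (-3)^2 + (-1)^2 + (-5)^2 = 35
v^2 = 1 - 35 = -34


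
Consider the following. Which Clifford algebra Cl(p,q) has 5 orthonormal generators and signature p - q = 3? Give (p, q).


We need p + q = 5 and p - q = 3.
Adding: 2p = 5 + 3 = 8, so p = 4.
Then q = 5 - 4 = 1.
(p, q) = (4, 1)


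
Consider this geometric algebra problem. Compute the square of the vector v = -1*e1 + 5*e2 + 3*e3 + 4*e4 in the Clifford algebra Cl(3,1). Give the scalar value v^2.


v^2 = sum of c_i^2 * e_i^2
Positive signature terms (e_i^2 = +1): (-1)^2 + 5^2 + 3^2 = 35
Negative signature terms (e_j^2 = -1): 4^2 = 16
v^2 = 35 - 16 = 19


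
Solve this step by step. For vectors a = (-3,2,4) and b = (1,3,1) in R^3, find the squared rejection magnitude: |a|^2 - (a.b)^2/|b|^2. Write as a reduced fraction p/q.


|a|^2 = (-3)^2 + 2^2 + 4^2 = 29
|b|^2 = 1^2 + 3^2 + 1^2 = 11
a . b = (-3)*1 + 2*3 + 4*1 = 7
(a.b)^2 = 7^2 = 49
|rej|^2 = 29 - 49/11
= (319 - 49)/11
= 270/11
In lowest terms: 270/11


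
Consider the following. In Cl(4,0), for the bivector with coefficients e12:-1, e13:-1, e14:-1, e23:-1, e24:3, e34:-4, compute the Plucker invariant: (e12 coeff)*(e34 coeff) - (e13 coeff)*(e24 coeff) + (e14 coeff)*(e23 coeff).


Plucker relation: af - be + cd
a*f = (-1)*(-4) = 4
b*e = (-1)*3 = -3
c*d = (-1)*(-1) = 1
af - be + cd = 4 - (-3) + 1
= 8


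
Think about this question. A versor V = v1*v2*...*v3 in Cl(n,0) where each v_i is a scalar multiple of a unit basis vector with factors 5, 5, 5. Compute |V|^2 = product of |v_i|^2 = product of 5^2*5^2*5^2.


Each vector v_i has |v_i|^2 = s_i^2
Squared scales: 5^2 = 25, 5^2 = 25, 5^2 = 25
|V|^2 = 25 * 25 * 25
= 15625


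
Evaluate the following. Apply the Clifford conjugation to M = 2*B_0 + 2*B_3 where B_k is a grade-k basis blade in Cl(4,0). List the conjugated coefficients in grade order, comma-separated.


Clifford conjugate sign for grade k: (-1)^(k(k+1)/2)
Grade 0: (-1)^(0*1/2) = (-1)^0 = 1, coeff 2 -> 2
Grade 3: (-1)^(3*4/2) = (-1)^6 = 1, coeff 2 -> 2
Conjugated coefficients: 2, 2


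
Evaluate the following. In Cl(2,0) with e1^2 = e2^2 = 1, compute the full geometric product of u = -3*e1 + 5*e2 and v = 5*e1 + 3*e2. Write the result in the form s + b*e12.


Expand: (-3*e1 + 5*e2)(5*e1 + 3*e2)
= (-3)*5*e1e1 + (-3)*3*e1e2 + 5*5*e2e1 + 5*3*e2e2
Using e1^2 = e2^2 = 1, e2e1 = -e1e2:
Scalar part s = (-3)*5 + 5*3 = -15 + 15 = 0
Bivector part b = (-3)*3 - 5*5 = -9 - 25 = -34
uv = 0 - 34*e12


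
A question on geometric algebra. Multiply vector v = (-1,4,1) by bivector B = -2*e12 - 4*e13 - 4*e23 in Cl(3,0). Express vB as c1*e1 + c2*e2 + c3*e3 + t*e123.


vB has grade-1 (vector) and grade-3 (trivector) parts: vB = (v _| B) + (v ^ B).
Vector part <vB>_1:
  e1: -v2*b12 - v3*b13 = -(4)*(-2) - (1)*(-4) = 12
  e2: v1*b12 - v3*b23 = (-1)*(-2) - (1)*(-4) = 6
  e3: v1*b13 + v2*b23 = (-1)*(-4) + (4)*(-4) = -12
Trivector part <vB>_3:
  e123: v1*b23 - v2*b13 + v3*b12 = (-1)*(-4) - (4)*(-4) + (1)*(-2) = 18
vB = 12*e1 + 6*e2 - 12*e3 + 18*e123


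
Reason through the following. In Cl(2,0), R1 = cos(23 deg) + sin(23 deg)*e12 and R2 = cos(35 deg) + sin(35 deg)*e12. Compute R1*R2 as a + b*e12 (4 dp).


Same-plane rotors commute and their half-angles add:
R1*R2 = cos(a1 + a2) + sin(a1 + a2)*e12.
a1 + a2 = 23 + 35 = 58 deg
cos(58 deg) = 0.5299
sin(58 deg) = 0.8480
R1*R2 = 0.5299 + 0.8480*e12


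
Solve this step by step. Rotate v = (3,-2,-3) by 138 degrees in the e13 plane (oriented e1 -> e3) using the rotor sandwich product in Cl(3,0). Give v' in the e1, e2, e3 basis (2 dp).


Rotor R = cos(69deg) - sin(69deg)*e13
Rotation angle theta = 2 * 69 = 138 degrees in the e13 plane (e1 -> e3).
The component perpendicular to the plane (e2) is invariant: v'_2 = v2 = -2.00
cos(138deg) = -0.7431, sin(138deg) = 0.6691
v'_1 = v1*cos(theta) - v3*sin(theta) = 3*(-0.7431) - (-3)*0.6691 = -0.22
v'_3 = v1*sin(theta) + v3*cos(theta) = 3*0.6691 + (-3)*(-0.7431) = 4.24
v' = -0.22*e1 - 2.00*e2 + 4.24*e3


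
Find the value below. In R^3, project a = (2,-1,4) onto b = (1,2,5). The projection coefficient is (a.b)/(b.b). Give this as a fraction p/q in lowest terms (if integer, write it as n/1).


Projection coefficient = (a . b) / (b . b)
a . b = 2*1 + (-1)*2 + 4*5
= 2 + (-2) + 20 = 20
b . b = 1^2 + 2^2 + 5^2
= 1 + 4 + 25 = 30
Coefficient = 20/30
In lowest terms: 2/3


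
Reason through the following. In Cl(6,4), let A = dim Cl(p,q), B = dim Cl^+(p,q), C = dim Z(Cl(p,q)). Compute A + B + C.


n = 6 + 4 = 10
Total dim = 2^10 = 1024
Even subalgebra dim = 2^9 = 512
n is even, so center dim = 1
Sum = 1024 + 512 + 1 = 1537


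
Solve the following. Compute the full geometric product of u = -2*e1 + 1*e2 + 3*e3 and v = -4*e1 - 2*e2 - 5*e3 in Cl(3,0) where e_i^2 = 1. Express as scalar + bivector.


In Cl(3,0): e_i^2 = 1, e_ie_j = -e_je_i for i != j.
Scalar part = u . v = (-2)*(-4) + 1*(-2) + 3*(-5)
= 8 + (-2) + (-15) = -9
e12 coeff = (-2)*(-2) - 1*(-4) = 4 - (-4) = 8
e13 coeff = (-2)*(-5) - 3*(-4) = 10 - (-12) = 22
e23 coeff = 1*(-5) - 3*(-2) = -5 - (-6) = 1
uv = -9 + 8*e12 + 22*e13 + 1*e23
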